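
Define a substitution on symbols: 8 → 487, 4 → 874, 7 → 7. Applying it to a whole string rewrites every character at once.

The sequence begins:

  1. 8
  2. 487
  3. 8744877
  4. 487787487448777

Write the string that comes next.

Replace each of the 15 characters of 487787487448777 in place — 874 487 7 7 487 7 874 487 7 874 874 487 7 7 7 — and concatenate.

8744877748778744877874874487777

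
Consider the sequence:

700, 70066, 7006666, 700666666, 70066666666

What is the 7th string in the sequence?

700666666666666

Every step adds 66 to the end: s(k+1) = s(k)·66.
From 70066666666, 2 further steps: 70066666666 → 7006666666666 → (answer).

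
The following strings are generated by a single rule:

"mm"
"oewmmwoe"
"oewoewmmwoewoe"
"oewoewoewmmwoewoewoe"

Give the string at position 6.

oewoewoewoewoewmmwoewoewoewoewoe

Each term wraps the previous one in oew on the left and woe on the right.
From oewoewoewmmwoewoewoe, 2 further steps: oewoewoewmmwoewoewoe → oewoewoewoewmmwoewoewoewoe → (answer).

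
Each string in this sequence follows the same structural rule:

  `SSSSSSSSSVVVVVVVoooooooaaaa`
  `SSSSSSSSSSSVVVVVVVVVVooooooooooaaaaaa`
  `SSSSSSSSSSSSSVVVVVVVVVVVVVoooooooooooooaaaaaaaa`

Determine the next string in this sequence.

SSSSSSSSSSSSSSSVVVVVVVVVVVVVVVVooooooooooooooooaaaaaaaaaa

Reading off run lengths: S runs 9, 11, 13; V runs 7, 10, 13; o runs 7, 10, 13; a runs 4, 6, 8 — each is linear in n, where the shown terms are n = 3, 4, 5.
For the next term, n = 6, so the run lengths are 15, 16, 16, 10.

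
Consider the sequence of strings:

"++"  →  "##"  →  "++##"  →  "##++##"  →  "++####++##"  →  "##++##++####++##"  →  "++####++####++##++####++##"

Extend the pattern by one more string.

This is a Fibonacci-style word recurrence s(k) = s(k−2)·s(k−1): e.g. ++·## = ++##.
Continuing: ##++##++####++## · ++####++####++##++####++## gives term 8.

##++##++####++##++####++####++##++####++##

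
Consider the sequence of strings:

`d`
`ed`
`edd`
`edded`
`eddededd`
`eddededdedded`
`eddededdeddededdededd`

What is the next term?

eddededdeddededdededdeddededdedded

This is a Fibonacci-style word recurrence s(k) = s(k−1)·s(k−2): e.g. ed·d = edd.
So term 8 is eddededdeddededdededd·eddededdedded.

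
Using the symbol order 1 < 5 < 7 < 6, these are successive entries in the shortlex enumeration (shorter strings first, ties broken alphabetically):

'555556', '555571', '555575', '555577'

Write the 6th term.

Stepping forward 2 times from 555577: 555577 → 555576, then the target.

555561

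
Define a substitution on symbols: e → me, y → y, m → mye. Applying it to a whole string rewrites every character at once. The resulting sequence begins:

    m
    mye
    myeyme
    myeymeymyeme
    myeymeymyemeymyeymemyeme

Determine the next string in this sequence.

myeymeymyemeymyeymemyemeymyeymeymyememyeymemyeme

Replace each of the 24 characters of myeymeymyemeymyeymemyeme in place — mye y me y mye me y mye y me mye me y mye y me y mye me mye y me mye me — and concatenate.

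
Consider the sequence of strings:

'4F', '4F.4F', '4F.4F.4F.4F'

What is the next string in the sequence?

Every step duplicates the string with '.' between the halves.
Doubling 4F.4F.4F.4F with '.' between the halves:

4F.4F.4F.4F.4F.4F.4F.4F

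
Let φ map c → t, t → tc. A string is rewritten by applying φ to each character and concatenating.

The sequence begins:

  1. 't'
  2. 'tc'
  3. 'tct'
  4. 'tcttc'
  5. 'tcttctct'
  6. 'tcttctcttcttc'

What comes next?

tcttctcttcttctcttctct

Replace each of the 13 characters of tcttctcttcttc in place — tc t tc tc t tc t tc tc t tc tc t — and concatenate.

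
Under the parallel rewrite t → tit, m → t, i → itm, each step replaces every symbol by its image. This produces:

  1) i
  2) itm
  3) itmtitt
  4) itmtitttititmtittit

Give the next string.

Replace each of the 19 characters of itmtitttititmtittit in place — itm tit t tit itm tit tit tit itm tit itm tit t tit itm tit tit itm tit — and concatenate.

itmtitttititmtittittititmtititmtitttititmtittititmtit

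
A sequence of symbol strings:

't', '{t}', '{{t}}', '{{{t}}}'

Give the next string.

Every step adds { to the front and } to the end of the previous string.
One more step from {{{t}}} gives the answer.

{{{{t}}}}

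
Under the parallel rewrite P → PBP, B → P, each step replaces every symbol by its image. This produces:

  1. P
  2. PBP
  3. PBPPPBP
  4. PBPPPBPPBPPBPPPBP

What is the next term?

Rewriting the 17 symbols of PBPPPBPPBPPBPPPBP one by one yields PBP P PBP PBP PBP P PBP PBP P PBP PBP P PBP PBP PBP P PBP; concatenated:

PBPPPBPPBPPBPPPBPPBPPPBPPBPPPBPPBPPBPPPBP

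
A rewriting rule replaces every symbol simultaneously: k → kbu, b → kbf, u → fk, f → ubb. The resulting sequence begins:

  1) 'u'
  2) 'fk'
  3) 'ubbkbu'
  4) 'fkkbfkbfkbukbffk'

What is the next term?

Rewriting the 16 symbols of fkkbfkbfkbukbffk one by one yields ubb kbu kbu kbf ubb kbu kbf ubb kbu kbf fk kbu kbf ubb ubb kbu; concatenated:

ubbkbukbukbfubbkbukbfubbkbukbffkkbukbfubbubbkbu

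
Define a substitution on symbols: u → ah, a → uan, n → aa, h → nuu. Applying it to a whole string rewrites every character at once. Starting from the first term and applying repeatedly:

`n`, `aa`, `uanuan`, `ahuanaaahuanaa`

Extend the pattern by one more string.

φ(ahuanaaahuanaa) expands symbol-by-symbol to uan nuu ah uan aa uan uan uan nuu ah uan aa uan uan; joining the 14 pieces gives the next term.

uannuuahuanaauanuanuannuuahuanaauanuan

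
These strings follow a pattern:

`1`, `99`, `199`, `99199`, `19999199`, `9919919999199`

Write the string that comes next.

199991999919919999199

Each term (from the third on) is the two preceding terms concatenated in order: term 3 = 1·99 = 199.
The next term joins 19999199 and 9919919999199.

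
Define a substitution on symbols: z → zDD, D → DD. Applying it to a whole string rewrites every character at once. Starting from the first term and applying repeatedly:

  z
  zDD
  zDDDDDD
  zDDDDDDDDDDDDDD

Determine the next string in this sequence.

Rewriting the 15 symbols of zDDDDDDDDDDDDDD one by one yields zDD DD DD DD DD DD DD DD DD DD DD DD DD DD DD; concatenated:

zDDDDDDDDDDDDDDDDDDDDDDDDDDDDDD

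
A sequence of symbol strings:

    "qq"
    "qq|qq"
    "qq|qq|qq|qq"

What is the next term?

Each string is two copies of the previous one joined by '|'.
So the next term is two copies of qq|qq|qq|qq with '|' between the halves.

qq|qq|qq|qq|qq|qq|qq|qq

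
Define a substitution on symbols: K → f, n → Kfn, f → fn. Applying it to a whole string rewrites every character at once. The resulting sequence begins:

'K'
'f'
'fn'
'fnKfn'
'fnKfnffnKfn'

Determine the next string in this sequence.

fnKfnffnKfnfnfnKfnffnKfn

Rewriting each symbol of fnKfnffnKfn: f→fn, n→Kfn, K→f, f→fn, n→Kfn, f→fn, f→fn, n→Kfn, K→f, f→fn, n→Kfn, which concatenates to fn Kfn f fn Kfn fn fn Kfn f fn Kfn.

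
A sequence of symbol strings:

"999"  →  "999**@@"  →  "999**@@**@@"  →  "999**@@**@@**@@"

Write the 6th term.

999**@@**@@**@@**@@**@@

Each term is the previous one with **@@ appended.
From 999**@@**@@**@@, 2 further steps: 999**@@**@@**@@ → 999**@@**@@**@@**@@ → (answer).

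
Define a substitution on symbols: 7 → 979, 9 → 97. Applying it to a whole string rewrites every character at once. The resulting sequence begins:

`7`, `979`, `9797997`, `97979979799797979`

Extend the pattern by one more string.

Replace each of the 17 characters of 97979979799797979 in place — 97 979 97 979 97 97 979 97 979 97 97 979 97 979 97 979 97 — and concatenate.

97979979799797979979799797979979799797997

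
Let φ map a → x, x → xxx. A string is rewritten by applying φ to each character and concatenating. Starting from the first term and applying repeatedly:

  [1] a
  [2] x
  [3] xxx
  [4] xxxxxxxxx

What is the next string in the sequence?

Expanding xxxxxxxxx: x→xxx, x→xxx, x→xxx, x→xxx, x→xxx, x→xxx, x→xxx, x→xxx, x→xxx. Concatenated: xxx xxx xxx xxx xxx xxx xxx xxx xxx.

xxxxxxxxxxxxxxxxxxxxxxxxxxx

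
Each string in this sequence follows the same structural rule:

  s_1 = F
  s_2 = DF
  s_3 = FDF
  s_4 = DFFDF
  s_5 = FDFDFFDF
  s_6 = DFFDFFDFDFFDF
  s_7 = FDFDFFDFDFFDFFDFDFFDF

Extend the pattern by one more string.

DFFDFFDFDFFDFFDFDFFDFDFFDFFDFDFFDF

From term 3 onward, concatenate the second-to-last term with the last: F·DF = FDF, DF·FDF = DFFDF, …
So term 8 is DFFDFFDFDFFDF·FDFDFFDFDFFDFFDFDFFDF.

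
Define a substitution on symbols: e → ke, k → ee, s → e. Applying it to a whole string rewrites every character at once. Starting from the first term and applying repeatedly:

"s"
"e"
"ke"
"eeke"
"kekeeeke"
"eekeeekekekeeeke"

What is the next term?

φ(eekeeekekekeeeke) expands symbol-by-symbol to ke ke ee ke ke ke ee ke ee ke ee ke ke ke ee ke; joining the 16 pieces gives the next term.

kekeeekekekeeekeeekeeekekekeeeke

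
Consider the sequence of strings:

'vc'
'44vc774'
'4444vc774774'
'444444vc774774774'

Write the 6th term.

Each term wraps the previous one in 44 on the left and 774 on the right.
From 444444vc774774774, 2 further steps: 444444vc774774774 → 44444444vc774774774774 → (answer).

4444444444vc774774774774774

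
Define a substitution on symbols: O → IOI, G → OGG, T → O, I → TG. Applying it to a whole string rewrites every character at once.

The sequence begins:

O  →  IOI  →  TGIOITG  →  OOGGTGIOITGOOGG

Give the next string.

Applying the rule to each of the 15 symbols of OOGGTGIOITGOOGG gives the pieces IOI IOI OGG OGG O OGG TG IOI TG O OGG IOI IOI OGG OGG, which concatenate to the answer.

IOIIOIOGGOGGOOGGTGIOITGOOGGIOIIOIOGGOGG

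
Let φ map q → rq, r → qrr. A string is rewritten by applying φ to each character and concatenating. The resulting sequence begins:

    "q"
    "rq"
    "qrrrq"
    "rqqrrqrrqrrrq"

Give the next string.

qrrrqrqqrrqrrrqqrrqrrrqqrrqrrqrrrq

Replace each of the 13 characters of rqqrrqrrqrrrq in place — qrr rq rq qrr qrr rq qrr qrr rq qrr qrr qrr rq — and concatenate.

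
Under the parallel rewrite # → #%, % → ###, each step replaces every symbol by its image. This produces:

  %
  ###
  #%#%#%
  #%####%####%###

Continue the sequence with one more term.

#%####%#%#%#%####%#%#%#%####%#%#%

Replace each of the 15 characters of #%####%####%### in place — #% ### #% #% #% #% ### #% #% #% #% ### #% #% #% — and concatenate.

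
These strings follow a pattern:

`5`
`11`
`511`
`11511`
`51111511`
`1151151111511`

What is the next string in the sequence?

This is a Fibonacci-style word recurrence s(k) = s(k−2)·s(k−1): e.g. 5·11 = 511.
So term 7 is 51111511·1151151111511.

511115111151151111511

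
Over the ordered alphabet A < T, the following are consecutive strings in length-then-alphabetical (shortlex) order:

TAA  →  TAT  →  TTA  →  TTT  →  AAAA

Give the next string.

AAAT

The successor of AAAA increments the rightmost position that isn't already T and resets every position after it to A.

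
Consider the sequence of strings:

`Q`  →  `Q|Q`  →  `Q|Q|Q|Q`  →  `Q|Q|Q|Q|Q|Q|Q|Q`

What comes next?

Q|Q|Q|Q|Q|Q|Q|Q|Q|Q|Q|Q|Q|Q|Q|Q

Each string is two copies of the previous one joined by '|'.
So the next term is two copies of Q|Q|Q|Q|Q|Q|Q|Q with '|' between the halves.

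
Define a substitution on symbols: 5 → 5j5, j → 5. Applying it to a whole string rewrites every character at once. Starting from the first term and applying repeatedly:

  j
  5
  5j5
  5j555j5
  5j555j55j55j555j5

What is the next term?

5j555j55j55j555j55j555j55j555j55j55j555j5

φ(5j555j55j55j555j5) expands symbol-by-symbol to 5j5 5 5j5 5j5 5j5 5 5j5 5j5 5 5j5 5j5 5 5j5 5j5 5j5 5 5j5; joining the 17 pieces gives the next term.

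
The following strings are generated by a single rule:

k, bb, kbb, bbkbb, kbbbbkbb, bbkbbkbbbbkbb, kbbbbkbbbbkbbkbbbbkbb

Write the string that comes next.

bbkbbkbbbbkbbkbbbbkbbbbkbbkbbbbkbb

Each term (from the third on) is the two preceding terms concatenated in order: term 3 = k·bb = kbb.
Continuing: bbkbbkbbbbkbb · kbbbbkbbbbkbbkbbbbkbb gives term 8.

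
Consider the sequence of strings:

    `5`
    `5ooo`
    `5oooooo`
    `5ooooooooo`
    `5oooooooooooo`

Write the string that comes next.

Each term is the previous one with ooo appended.
Applying this once more to 5oooooooooooo:

5ooooooooooooooo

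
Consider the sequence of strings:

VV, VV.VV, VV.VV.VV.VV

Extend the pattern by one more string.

Each string is two copies of the previous one joined by '.'.
So the next term is two copies of VV.VV.VV.VV with '.' between the halves.

VV.VV.VV.VV.VV.VV.VV.VV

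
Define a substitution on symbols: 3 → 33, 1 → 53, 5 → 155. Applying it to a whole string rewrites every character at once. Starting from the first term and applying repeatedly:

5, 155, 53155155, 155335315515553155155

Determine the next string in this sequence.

531551553333155335315515553155155155335315515553155155

φ(155335315515553155155) expands symbol-by-symbol to 53 155 155 33 33 155 33 53 155 155 53 155 155 155 33 53 155 155 53 155 155; joining the 21 pieces gives the next term.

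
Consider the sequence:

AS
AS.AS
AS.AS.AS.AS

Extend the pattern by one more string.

AS.AS.AS.AS.AS.AS.AS.AS

s(k+1) = s(k)·.·s(k) — each term doubles the last with '.' between the halves.
So the next term is two copies of AS.AS.AS.AS with '.' between the halves.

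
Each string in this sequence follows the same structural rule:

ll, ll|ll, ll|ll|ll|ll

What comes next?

ll|ll|ll|ll|ll|ll|ll|ll

Each string is two copies of the previous one joined by '|'.
So the next term is two copies of ll|ll|ll|ll with '|' between the halves.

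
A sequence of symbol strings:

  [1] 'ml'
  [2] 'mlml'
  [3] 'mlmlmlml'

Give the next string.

mlmlmlmlmlmlmlml

Every step duplicates the string.
So the next term is two copies of mlmlmlml.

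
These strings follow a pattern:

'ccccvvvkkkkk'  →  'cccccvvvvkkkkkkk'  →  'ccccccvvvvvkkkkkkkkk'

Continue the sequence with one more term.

cccccccvvvvvvkkkkkkkkkkk

Each string has the form c^{n+2} v^{n+1} k^{2n+1}, where the shown terms are n = 2, 3, 4.
For the next term, n = 5, so the run lengths are 7, 6, 11.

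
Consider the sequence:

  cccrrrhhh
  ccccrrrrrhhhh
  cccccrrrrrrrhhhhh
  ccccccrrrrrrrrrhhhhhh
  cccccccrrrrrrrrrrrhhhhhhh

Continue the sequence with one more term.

ccccccccrrrrrrrrrrrrrhhhhhhhh

Term n consists of n+1 c's, followed by 2n-1 r's, followed by n+1 h's, where the shown terms are n = 2, 3, 4, 5, 6.
At n = 7 the blocks have lengths 8, 13, 8.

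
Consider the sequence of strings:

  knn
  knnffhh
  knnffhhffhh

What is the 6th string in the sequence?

Each term is the previous one with ffhh appended.
From knnffhhffhh, 3 further steps: knnffhhffhh → knnffhhffhhffhh → knnffhhffhhffhhffhh → (answer).

knnffhhffhhffhhffhhffhh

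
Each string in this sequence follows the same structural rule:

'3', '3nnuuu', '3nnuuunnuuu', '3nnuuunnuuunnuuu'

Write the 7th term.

3nnuuunnuuunnuuunnuuunnuuunnuuu

Each term is the previous one with nnuuu appended.
From 3nnuuunnuuunnuuu, 3 further steps: 3nnuuunnuuunnuuu → 3nnuuunnuuunnuuunnuuu → 3nnuuunnuuunnuuunnuuunnuuu → (answer).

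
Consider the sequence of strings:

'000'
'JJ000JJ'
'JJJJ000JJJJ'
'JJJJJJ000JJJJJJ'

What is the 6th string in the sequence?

Every step adds JJ to the front and JJ to the end of the previous string.
From JJJJJJ000JJJJJJ, 2 further steps: JJJJJJ000JJJJJJ → JJJJJJJJ000JJJJJJJJ → (answer).

JJJJJJJJJJ000JJJJJJJJJJ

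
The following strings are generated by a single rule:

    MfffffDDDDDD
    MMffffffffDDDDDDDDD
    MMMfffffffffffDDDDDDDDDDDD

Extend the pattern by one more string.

Each string has the form M^{n} f^{3n+2} D^{3n+3} (n = 1, 2, …).
For the next term, n = 4, so the run lengths are 4, 14, 15.

MMMMffffffffffffffDDDDDDDDDDDDDDD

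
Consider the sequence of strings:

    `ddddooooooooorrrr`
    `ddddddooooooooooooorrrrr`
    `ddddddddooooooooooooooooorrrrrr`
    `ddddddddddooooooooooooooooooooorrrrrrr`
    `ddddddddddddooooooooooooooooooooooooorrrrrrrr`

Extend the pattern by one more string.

The n-th term is 2n d's then 4n+1 o's then n+2 r's, where the shown terms are n = 2, 3, 4, 5, 6.
At n = 7 the blocks have lengths 14, 29, 9.

ddddddddddddddooooooooooooooooooooooooooooorrrrrrrrr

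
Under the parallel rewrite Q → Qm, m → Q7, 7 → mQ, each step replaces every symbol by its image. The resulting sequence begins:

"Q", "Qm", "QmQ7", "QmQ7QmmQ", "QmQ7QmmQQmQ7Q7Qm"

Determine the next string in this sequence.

Replace each of the 16 characters of QmQ7QmmQQmQ7Q7Qm in place — Qm Q7 Qm mQ Qm Q7 Q7 Qm Qm Q7 Qm mQ Qm mQ Qm Q7 — and concatenate.

QmQ7QmmQQmQ7Q7QmQmQ7QmmQQmmQQmQ7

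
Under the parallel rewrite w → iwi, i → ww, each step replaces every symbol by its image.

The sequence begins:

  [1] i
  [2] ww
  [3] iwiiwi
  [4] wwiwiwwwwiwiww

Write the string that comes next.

Rewriting the 14 symbols of wwiwiwwwwiwiww one by one yields iwi iwi ww iwi ww iwi iwi iwi iwi ww iwi ww iwi iwi; concatenated:

iwiiwiwwiwiwwiwiiwiiwiiwiwwiwiwwiwiiwi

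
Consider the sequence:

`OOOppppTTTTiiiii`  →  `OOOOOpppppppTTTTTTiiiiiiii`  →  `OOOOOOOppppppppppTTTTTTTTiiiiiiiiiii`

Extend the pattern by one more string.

OOOOOOOOOpppppppppppppTTTTTTTTTTiiiiiiiiiiiiii

Reading off run lengths: O runs 3, 5, 7; p runs 4, 7, 10; T runs 4, 6, 8; i runs 5, 8, 11 — each is linear in n (n = 1, 2, …).
Setting n = 4 gives 9, 13, 10, 14 characters in each block.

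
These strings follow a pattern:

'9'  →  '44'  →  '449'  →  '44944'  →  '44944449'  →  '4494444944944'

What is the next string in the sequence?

From term 3 onward, concatenate the last term with the second-to-last: 44·9 = 449, 449·44 = 44944, …
So term 7 is 4494444944944·44944449.

449444494494444944449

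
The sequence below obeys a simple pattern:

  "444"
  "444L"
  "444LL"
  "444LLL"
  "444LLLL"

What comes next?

Each term is the previous one with L appended.
Applying this once more to 444LLLL:

444LLLLL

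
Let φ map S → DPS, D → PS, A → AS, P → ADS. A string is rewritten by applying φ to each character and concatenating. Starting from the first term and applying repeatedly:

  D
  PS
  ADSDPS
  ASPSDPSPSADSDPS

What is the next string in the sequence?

ASDPSADSDPSPSADSDPSADSDPSASPSDPSPSADSDPS

Replace each of the 15 characters of ASPSDPSPSADSDPS in place — AS DPS ADS DPS PS ADS DPS ADS DPS AS PS DPS PS ADS DPS — and concatenate.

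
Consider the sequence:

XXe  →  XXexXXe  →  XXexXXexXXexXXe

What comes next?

Each string is two copies of the previous one joined by 'x'.
Doubling XXexXXexXXexXXe with 'x' between the halves:

XXexXXexXXexXXexXXexXXexXXexXXe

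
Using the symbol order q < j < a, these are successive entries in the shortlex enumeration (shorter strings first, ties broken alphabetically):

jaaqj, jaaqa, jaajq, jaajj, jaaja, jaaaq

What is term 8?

jaaaa

Advancing 2 positions from jaaaq through jaaaq → jaaaj reaches term 8.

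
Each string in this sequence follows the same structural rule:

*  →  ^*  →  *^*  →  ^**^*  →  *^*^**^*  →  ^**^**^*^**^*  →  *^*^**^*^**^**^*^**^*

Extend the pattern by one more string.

^**^**^*^**^**^*^**^*^**^**^*^**^*

This is a Fibonacci-style word recurrence s(k) = s(k−2)·s(k−1): e.g. *·^* = *^*.
Continuing: ^**^**^*^**^* · *^*^**^*^**^**^*^**^* gives term 8.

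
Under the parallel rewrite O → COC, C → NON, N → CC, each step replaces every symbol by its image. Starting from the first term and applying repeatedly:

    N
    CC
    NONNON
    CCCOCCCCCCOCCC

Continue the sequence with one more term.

NONNONNONCOCNONNONNONNONNONNONCOCNONNONNON

Applying the rule to each of the 14 symbols of CCCOCCCCCCOCCC gives the pieces NON NON NON COC NON NON NON NON NON NON COC NON NON NON, which concatenate to the answer.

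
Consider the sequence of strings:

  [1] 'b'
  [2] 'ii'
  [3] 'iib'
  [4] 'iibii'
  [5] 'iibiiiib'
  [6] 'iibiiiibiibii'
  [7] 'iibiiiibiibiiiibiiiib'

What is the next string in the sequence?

Each term (from the third on) is the previous term followed by the one before it: term 3 = ii·b = iib.
So term 8 is iibiiiibiibiiiibiiiib·iibiiiibiibii.

iibiiiibiibiiiibiiiibiibiiiibiibii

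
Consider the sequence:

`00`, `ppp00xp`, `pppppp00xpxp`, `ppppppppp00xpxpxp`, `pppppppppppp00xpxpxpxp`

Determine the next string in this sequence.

ppppppppppppppp00xpxpxpxpxp

Every step adds ppp to the front and xp to the end of the previous string.
So the next term is ppp·pppppppppppp00xpxpxpxp·xp.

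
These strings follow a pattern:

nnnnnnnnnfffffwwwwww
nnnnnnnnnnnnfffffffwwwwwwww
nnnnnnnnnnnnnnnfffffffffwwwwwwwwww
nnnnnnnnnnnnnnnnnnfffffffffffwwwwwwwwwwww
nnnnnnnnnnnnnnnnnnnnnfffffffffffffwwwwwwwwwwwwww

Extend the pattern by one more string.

nnnnnnnnnnnnnnnnnnnnnnnnfffffffffffffffwwwwwwwwwwwwwwww

The n-th term is 3n+3 n's then 2n+1 f's then 2n+2 w's, where the shown terms are n = 2, 3, 4, 5, 6.
Setting n = 7 gives 24, 15, 16 characters in each block.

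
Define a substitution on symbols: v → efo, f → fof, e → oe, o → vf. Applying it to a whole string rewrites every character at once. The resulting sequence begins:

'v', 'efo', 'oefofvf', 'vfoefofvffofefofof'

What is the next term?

efofofvfoefofvffofefofoffofvffofoefofvffofvffof

Replace each of the 18 characters of vfoefofvffofefofof in place — efo fof vf oe fof vf fof efo fof fof vf fof oe fof vf fof vf fof — and concatenate.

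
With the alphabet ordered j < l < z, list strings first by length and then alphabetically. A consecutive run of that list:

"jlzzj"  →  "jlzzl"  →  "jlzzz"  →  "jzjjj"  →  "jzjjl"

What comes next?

Find the rightmost character of jzjjl below z, bump it to the next letter, and reset everything to its right to j.

jzjjz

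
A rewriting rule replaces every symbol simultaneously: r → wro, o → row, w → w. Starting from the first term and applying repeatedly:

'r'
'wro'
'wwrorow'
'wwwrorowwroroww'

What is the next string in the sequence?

wwwwrorowwrorowwwwrorowwrorowww

Applying the rule to each of the 15 symbols of wwwrorowwroroww gives the pieces w w w wro row wro row w w wro row wro row w w, which concatenate to the answer.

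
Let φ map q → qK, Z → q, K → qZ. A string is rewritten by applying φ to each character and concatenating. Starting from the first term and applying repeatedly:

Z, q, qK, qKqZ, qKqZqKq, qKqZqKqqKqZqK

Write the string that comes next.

qKqZqKqqKqZqKqKqZqKqqKqZ

Replace each of the 13 characters of qKqZqKqqKqZqK in place — qK qZ qK q qK qZ qK qK qZ qK q qK qZ — and concatenate.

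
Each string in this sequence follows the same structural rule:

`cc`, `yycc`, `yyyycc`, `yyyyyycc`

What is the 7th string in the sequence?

The strings grow by a fixed prefix yy each time.
From yyyyyycc, 3 further steps: yyyyyycc → yyyyyyyycc → yyyyyyyyyycc → (answer).

yyyyyyyyyyyycc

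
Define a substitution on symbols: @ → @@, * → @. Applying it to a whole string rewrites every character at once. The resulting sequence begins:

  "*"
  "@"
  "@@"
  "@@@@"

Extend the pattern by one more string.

Expanding @@@@: @→@@, @→@@, @→@@, @→@@. Concatenated: @@ @@ @@ @@.

@@@@@@@@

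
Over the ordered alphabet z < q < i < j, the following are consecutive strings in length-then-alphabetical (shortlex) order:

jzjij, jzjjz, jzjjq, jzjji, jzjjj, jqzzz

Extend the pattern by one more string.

Find the rightmost character of jqzzz below j, bump it to the next letter, and reset everything to its right to z.

jqzzq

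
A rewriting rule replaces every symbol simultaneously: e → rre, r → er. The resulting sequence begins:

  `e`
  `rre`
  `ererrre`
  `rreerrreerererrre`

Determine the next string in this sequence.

Applying the rule to each of the 17 symbols of rreerrreerererrre gives the pieces er er rre rre er er er rre rre er rre er rre er er er rre, which concatenate to the answer.

ererrrerreerererrrerreerrreerrreerererrre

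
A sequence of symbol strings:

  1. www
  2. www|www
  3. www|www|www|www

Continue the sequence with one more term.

s(k+1) = s(k)·|·s(k) — each term doubles the last with '|' between the halves.
Doubling www|www|www|www with '|' between the halves:

www|www|www|www|www|www|www|www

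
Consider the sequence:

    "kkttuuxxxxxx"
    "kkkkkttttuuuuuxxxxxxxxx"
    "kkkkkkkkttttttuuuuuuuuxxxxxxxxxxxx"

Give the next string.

kkkkkkkkkkkttttttttuuuuuuuuuuuxxxxxxxxxxxxxxx

Each string has the form k^{3n-1} t^{2n} u^{3n-1} x^{3n+3} (n = 1, 2, …).
For the next term, n = 4, so the run lengths are 11, 8, 11, 15.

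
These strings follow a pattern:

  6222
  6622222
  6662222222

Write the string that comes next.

Each string has the form 6^{n} 2^{2n+1} (n = 1, 2, …).
Setting n = 4 gives 4, 9 characters in each block.

6666222222222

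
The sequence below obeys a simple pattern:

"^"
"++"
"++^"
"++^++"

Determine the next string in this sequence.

Each term (from the third on) is the previous term followed by the one before it: term 3 = ++·^ = ++^.
So term 5 is ++^++·++^.

++^++++^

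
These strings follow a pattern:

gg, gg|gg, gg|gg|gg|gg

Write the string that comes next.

gg|gg|gg|gg|gg|gg|gg|gg

Each string is two copies of the previous one joined by '|'.
So the next term is two copies of gg|gg|gg|gg with '|' between the halves.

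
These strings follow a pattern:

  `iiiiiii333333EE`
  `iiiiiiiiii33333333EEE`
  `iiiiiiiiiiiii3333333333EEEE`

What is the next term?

Reading off run lengths: i runs 7, 10, 13; 3 runs 6, 8, 10; E runs 2, 3, 4 — each is linear in n, where the shown terms are n = 2, 3, 4.
Setting n = 5 gives 16, 12, 5 characters in each block.

iiiiiiiiiiiiiiii333333333333EEEEE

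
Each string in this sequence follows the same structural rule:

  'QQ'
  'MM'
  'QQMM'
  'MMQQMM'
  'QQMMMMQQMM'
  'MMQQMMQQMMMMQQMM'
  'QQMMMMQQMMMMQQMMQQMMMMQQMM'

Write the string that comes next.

This is a Fibonacci-style word recurrence s(k) = s(k−2)·s(k−1): e.g. QQ·MM = QQMM.
So term 8 is MMQQMMQQMMMMQQMM·QQMMMMQQMMMMQQMMQQMMMMQQMM.

MMQQMMQQMMMMQQMMQQMMMMQQMMMMQQMMQQMMMMQQMM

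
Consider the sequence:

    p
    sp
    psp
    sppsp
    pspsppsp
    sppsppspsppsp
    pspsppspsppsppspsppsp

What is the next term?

sppsppspsppsppspsppspsppsppspsppsp

Each term (from the third on) is the two preceding terms concatenated in order: term 3 = p·sp = psp.
So term 8 is sppsppspsppsp·pspsppspsppsppspsppsp.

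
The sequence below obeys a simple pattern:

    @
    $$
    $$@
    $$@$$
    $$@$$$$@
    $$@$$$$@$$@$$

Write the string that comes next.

From term 3 onward, concatenate the last term with the second-to-last: $$·@ = $$@, $$@·$$ = $$@$$, …
So term 7 is $$@$$$$@$$@$$·$$@$$$$@.

$$@$$$$@$$@$$$$@$$$$@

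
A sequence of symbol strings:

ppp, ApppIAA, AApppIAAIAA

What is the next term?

s(k+1) = A·s(k)·IAA, so each term gains A as a prefix and IAA as a suffix.
Applying this once more to AApppIAAIAA:

AAApppIAAIAAIAA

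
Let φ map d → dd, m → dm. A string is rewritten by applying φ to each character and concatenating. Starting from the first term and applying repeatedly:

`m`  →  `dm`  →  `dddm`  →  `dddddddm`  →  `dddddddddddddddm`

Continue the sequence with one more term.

Rewriting the 16 symbols of dddddddddddddddm one by one yields dd dd dd dd dd dd dd dd dd dd dd dd dd dd dd dm; concatenated:

dddddddddddddddddddddddddddddddm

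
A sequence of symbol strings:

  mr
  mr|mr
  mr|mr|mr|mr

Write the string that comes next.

Every step duplicates the string with '|' between the halves.
Doubling mr|mr|mr|mr with '|' between the halves:

mr|mr|mr|mr|mr|mr|mr|mr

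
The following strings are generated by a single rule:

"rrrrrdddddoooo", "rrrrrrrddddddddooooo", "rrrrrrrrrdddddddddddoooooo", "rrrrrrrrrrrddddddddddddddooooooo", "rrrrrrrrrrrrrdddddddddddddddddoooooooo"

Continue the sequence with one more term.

Reading off run lengths: r runs 5, 7, 9, 11, 13; d runs 5, 8, 11, 14, 17; o runs 4, 5, 6, 7, 8 — each is linear in n (n = 1, 2, …).
For the next term, n = 6, so the run lengths are 15, 20, 9.

rrrrrrrrrrrrrrrddddddddddddddddddddooooooooo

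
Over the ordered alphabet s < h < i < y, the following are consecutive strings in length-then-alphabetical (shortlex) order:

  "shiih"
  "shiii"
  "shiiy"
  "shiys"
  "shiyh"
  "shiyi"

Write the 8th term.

shyss

Advancing 2 positions from shiyi through shiyi → shiyy reaches term 8.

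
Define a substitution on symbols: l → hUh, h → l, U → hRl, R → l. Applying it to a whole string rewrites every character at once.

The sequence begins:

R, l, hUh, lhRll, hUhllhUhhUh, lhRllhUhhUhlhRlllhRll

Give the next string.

hUhllhUhhUhlhRlllhRllhUhllhUhhUhhUhllhUhhUh

Replace each of the 21 characters of lhRllhUhhUhlhRlllhRll in place — hUh l l hUh hUh l hRl l l hRl l hUh l l hUh hUh hUh l l hUh hUh — and concatenate.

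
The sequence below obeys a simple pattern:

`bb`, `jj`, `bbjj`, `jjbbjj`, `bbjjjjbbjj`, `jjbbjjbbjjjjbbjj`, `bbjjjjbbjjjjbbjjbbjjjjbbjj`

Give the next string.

From term 3 onward, concatenate the second-to-last term with the last: bb·jj = bbjj, jj·bbjj = jjbbjj, …
So term 8 is jjbbjjbbjjjjbbjj·bbjjjjbbjjjjbbjjbbjjjjbbjj.

jjbbjjbbjjjjbbjjbbjjjjbbjjjjbbjjbbjjjjbbjj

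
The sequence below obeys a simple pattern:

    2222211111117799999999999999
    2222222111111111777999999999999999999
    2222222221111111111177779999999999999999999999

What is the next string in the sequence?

Each string has the form 2^{2n-1} 1^{2n+1} 7^{n-1} 9^{4n+2}, where the shown terms are n = 3, 4, 5.
At n = 6 the blocks have lengths 11, 13, 5, 26.

2222222222211111111111117777799999999999999999999999999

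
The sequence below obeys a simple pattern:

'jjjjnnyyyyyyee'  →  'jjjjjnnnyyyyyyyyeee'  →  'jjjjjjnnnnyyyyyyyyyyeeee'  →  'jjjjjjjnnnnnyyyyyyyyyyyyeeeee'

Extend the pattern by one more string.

Each string has the form j^{n+1} n^{n-1} y^{2n} e^{n-1}, where the shown terms are n = 3, 4, 5, 6.
Setting n = 7 gives 8, 6, 14, 6 characters in each block.

jjjjjjjjnnnnnnyyyyyyyyyyyyyyeeeeee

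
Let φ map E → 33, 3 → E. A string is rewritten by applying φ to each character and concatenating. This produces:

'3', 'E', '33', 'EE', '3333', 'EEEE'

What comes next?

Expanding EEEE: E→33, E→33, E→33, E→33. Concatenated: 33 33 33 33.

33333333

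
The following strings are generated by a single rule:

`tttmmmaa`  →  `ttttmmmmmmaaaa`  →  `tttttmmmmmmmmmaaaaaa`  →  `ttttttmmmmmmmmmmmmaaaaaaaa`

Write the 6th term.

ttttttttmmmmmmmmmmmmmmmmmmaaaaaaaaaaaa

The n-th term is n+2 t's then 3n m's then 2n a's (n = 1, 2, …).
For term 6, n = 6, so the run lengths are 8, 18, 12.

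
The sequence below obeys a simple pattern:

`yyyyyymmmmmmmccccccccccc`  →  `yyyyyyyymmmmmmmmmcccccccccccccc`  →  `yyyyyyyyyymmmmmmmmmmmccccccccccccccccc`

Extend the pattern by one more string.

yyyyyyyyyyyymmmmmmmmmmmmmcccccccccccccccccccc

Reading off run lengths: y runs 6, 8, 10; m runs 7, 9, 11; c runs 11, 14, 17 — each is linear in n, where the shown terms are n = 3, 4, 5.
At n = 6 the blocks have lengths 12, 13, 20.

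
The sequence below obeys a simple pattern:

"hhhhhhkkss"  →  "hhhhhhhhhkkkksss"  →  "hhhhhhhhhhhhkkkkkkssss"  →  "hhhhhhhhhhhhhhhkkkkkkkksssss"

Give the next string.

hhhhhhhhhhhhhhhhhhkkkkkkkkkkssssss

The n-th term is 3n h's then 2n-2 k's then n s's, where the shown terms are n = 2, 3, 4, 5.
At n = 6 the blocks have lengths 18, 10, 6.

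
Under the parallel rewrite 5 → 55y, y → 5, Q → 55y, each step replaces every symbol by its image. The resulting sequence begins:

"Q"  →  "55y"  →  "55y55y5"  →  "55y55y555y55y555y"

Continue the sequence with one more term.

Replace each of the 17 characters of 55y55y555y55y555y in place — 55y 55y 5 55y 55y 5 55y 55y 55y 5 55y 55y 5 55y 55y 55y 5 — and concatenate.

55y55y555y55y555y55y55y555y55y555y55y55y5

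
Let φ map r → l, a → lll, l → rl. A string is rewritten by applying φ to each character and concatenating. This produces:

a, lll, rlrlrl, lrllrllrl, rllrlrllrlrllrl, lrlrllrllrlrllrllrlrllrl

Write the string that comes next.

Rewriting the 24 symbols of lrlrllrllrlrllrllrlrllrl one by one yields rl l rl l rl rl l rl rl l rl l rl rl l rl rl l rl l rl rl l rl; concatenated:

rllrllrlrllrlrllrllrlrllrlrllrllrlrllrl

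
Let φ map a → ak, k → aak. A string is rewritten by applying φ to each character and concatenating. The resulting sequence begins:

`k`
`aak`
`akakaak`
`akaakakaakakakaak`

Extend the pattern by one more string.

Replace each of the 17 characters of akaakakaakakakaak in place — ak aak ak ak aak ak aak ak ak aak ak aak ak aak ak ak aak — and concatenate.

akaakakakaakakaakakakaakakaakakaakakakaak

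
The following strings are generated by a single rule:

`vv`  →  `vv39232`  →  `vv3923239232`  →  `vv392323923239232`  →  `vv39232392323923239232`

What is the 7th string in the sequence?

vv392323923239232392323923239232

The strings grow by a fixed suffix 39232 each time.
From vv39232392323923239232, 2 further steps: vv39232392323923239232 → vv3923239232392323923239232 → (answer).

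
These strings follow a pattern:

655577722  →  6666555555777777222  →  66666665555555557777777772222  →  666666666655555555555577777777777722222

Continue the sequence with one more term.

6666666666666555555555555555777777777777777222222

Reading off run lengths: 6 runs 1, 4, 7, 10; 5 runs 3, 6, 9, 12; 7 runs 3, 6, 9, 12; 2 runs 2, 3, 4, 5 — each is linear in n (n = 1, 2, …).
Setting n = 5 gives 13, 15, 15, 6 characters in each block.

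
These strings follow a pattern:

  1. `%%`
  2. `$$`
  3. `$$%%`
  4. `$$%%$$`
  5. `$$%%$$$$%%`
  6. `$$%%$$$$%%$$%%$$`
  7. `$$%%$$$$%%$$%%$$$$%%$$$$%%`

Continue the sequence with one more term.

This is a Fibonacci-style word recurrence s(k) = s(k−1)·s(k−2): e.g. $$·%% = $$%%.
So term 8 is $$%%$$$$%%$$%%$$$$%%$$$$%%·$$%%$$$$%%$$%%$$.

$$%%$$$$%%$$%%$$$$%%$$$$%%$$%%$$$$%%$$%%$$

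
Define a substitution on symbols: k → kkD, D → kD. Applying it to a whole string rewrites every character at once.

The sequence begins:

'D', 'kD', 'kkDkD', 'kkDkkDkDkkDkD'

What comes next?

kkDkkDkDkkDkkDkDkkDkDkkDkkDkDkkDkD

φ(kkDkkDkDkkDkD) expands symbol-by-symbol to kkD kkD kD kkD kkD kD kkD kD kkD kkD kD kkD kD; joining the 13 pieces gives the next term.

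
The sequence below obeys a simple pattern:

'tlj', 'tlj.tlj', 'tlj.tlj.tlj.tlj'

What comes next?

Every step duplicates the string with '.' between the halves.
One more doubling of tlj.tlj.tlj.tlj gives the answer.

tlj.tlj.tlj.tlj.tlj.tlj.tlj.tlj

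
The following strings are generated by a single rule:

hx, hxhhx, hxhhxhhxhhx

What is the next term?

hxhhxhhxhhxhhxhhxhhxhhx

Every step duplicates the string with 'h' between the halves.
So the next term is two copies of hxhhxhhxhhx with 'h' between the halves.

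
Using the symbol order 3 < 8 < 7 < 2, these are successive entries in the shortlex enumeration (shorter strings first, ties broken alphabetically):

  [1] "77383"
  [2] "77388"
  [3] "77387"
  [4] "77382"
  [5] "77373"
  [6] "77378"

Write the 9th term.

Continuing the enumeration 3 steps past 77378: 77378 → 77377 → 77372 → (answer).

77323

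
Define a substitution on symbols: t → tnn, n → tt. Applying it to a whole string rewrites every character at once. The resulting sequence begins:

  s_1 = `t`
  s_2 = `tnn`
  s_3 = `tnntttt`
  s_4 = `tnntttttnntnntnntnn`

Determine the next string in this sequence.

Replace each of the 19 characters of tnntttttnntnntnntnn in place — tnn tt tt tnn tnn tnn tnn tnn tt tt tnn tt tt tnn tt tt tnn tt tt — and concatenate.

tnntttttnntnntnntnntnntttttnntttttnntttttnntttt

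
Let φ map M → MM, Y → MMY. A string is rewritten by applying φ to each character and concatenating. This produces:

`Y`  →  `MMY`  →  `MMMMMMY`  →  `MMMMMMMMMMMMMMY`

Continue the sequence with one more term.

MMMMMMMMMMMMMMMMMMMMMMMMMMMMMMY

φ(MMMMMMMMMMMMMMY) expands symbol-by-symbol to MM MM MM MM MM MM MM MM MM MM MM MM MM MM MMY; joining the 15 pieces gives the next term.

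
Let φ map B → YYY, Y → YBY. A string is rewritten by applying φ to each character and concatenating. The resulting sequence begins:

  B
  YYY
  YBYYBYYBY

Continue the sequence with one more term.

Apply φ to YBYYBYYBY symbol by symbol: Y→YBY, B→YYY, Y→YBY, Y→YBY, B→YYY, Y→YBY, Y→YBY, B→YYY, Y→YBY; joined: YBY YYY YBY YBY YYY YBY YBY YYY YBY.

YBYYYYYBYYBYYYYYBYYBYYYYYBY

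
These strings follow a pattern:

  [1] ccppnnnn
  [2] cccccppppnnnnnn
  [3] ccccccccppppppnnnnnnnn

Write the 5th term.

Reading off run lengths: c runs 2, 5, 8; p runs 2, 4, 6; n runs 4, 6, 8 — each is linear in n (n = 1, 2, …).
For term 5, n = 5, so the run lengths are 14, 10, 12.

ccccccccccccccppppppppppnnnnnnnnnnnn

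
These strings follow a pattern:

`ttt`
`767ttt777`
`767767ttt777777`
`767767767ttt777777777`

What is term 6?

767767767767767ttt777777777777777

s(k+1) = 767·s(k)·777, so each term gains 767 as a prefix and 777 as a suffix.
From 767767767ttt777777777, 2 further steps: 767767767ttt777777777 → 767767767767ttt777777777777 → (answer).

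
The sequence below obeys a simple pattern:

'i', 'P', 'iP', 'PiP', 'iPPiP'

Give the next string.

PiPiPPiP

From term 3 onward, concatenate the second-to-last term with the last: i·P = iP, P·iP = PiP, …
The next term joins PiP and iPPiP.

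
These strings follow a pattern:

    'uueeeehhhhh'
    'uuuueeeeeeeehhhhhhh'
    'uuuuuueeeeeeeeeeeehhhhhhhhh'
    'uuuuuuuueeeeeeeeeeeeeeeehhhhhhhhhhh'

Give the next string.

The n-th term is 2n u's then 4n e's then 2n+3 h's (n = 1, 2, …).
At n = 5 the blocks have lengths 10, 20, 13.

uuuuuuuuuueeeeeeeeeeeeeeeeeeeehhhhhhhhhhhhh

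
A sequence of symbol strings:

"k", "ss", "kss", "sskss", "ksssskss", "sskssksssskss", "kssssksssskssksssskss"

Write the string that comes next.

ssksskssssksskssssksssskssksssskss

This is a Fibonacci-style word recurrence s(k) = s(k−2)·s(k−1): e.g. k·ss = kss.
Continuing: sskssksssskss · kssssksssskssksssskss gives term 8.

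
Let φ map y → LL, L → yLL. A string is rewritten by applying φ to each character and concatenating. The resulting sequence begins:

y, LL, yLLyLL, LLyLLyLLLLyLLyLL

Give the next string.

Replace each of the 16 characters of LLyLLyLLLLyLLyLL in place — yLL yLL LL yLL yLL LL yLL yLL yLL yLL LL yLL yLL LL yLL yLL — and concatenate.

yLLyLLLLyLLyLLLLyLLyLLyLLyLLLLyLLyLLLLyLLyLL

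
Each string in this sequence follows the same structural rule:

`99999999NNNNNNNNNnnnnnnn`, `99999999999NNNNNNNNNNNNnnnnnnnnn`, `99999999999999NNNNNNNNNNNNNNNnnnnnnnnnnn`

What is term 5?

99999999999999999999NNNNNNNNNNNNNNNNNNNNNnnnnnnnnnnnnnnn

Term n consists of 3n-1 9's, followed by 3n N's, followed by 2n+1 n's, where the shown terms are n = 3, 4, 5.
At n = 7 the blocks have lengths 20, 21, 15.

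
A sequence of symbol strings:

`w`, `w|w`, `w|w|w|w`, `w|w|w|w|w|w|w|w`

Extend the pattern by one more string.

Each string is two copies of the previous one joined by '|'.
So the next term is two copies of w|w|w|w|w|w|w|w with '|' between the halves.

w|w|w|w|w|w|w|w|w|w|w|w|w|w|w|w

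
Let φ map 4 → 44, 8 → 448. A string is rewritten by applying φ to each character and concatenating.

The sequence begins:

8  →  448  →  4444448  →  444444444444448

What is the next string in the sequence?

4444444444444444444444444444448

Applying the rule to each of the 15 symbols of 444444444444448 gives the pieces 44 44 44 44 44 44 44 44 44 44 44 44 44 44 448, which concatenate to the answer.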